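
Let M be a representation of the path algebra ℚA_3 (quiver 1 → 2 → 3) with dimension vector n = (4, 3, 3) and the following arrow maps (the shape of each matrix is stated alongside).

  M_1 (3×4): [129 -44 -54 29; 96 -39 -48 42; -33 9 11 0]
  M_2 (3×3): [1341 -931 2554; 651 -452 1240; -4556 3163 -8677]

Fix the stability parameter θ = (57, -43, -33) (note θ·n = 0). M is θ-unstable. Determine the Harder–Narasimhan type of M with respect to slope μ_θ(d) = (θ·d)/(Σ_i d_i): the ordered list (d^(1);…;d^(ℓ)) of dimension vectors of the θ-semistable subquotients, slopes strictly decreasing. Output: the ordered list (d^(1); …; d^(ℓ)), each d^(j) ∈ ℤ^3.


Via rank(M_{q-1}∘⋯∘M_p): M ≅ I[1,1], I[1,3]^3.
μ_θ-semistable layers: μ^(1)=57; μ^(2)=-19/3

((1, 0, 0); (3, 3, 3))


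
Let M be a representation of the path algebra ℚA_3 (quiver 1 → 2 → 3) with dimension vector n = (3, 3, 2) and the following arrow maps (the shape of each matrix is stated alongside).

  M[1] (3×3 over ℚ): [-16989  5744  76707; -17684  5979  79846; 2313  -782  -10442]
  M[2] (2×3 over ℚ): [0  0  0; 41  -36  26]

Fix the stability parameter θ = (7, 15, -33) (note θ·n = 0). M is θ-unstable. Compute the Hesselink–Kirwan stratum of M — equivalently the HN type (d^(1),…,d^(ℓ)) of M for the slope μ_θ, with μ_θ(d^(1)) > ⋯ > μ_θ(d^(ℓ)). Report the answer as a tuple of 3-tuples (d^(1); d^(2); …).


Via rank(M_{q-1}∘⋯∘M_p): M ≅ I[1,2]^2, I[1,3], I[3,3].
μ_θ-semistable layers: μ^(1)=15; μ^(2)=7; μ^(3)=-11/3; μ^(4)=-33

((0, 2, 0); (2, 0, 0); (1, 1, 1); (0, 0, 1))


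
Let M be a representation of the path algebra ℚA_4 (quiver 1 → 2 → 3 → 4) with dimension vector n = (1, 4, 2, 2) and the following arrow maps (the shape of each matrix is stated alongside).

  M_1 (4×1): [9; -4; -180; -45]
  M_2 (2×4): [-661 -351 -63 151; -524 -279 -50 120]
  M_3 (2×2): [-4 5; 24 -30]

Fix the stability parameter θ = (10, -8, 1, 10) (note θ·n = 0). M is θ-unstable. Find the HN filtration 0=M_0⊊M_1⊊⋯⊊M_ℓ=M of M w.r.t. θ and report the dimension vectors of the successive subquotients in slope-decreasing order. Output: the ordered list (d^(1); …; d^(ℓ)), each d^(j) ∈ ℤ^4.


Interval decomposition of M: I[1,2], I[2,2], I[2,3], I[2,4], I[4,4].
HN type (ℓ=3): μ^(1)=10; μ^(2)=1; μ^(3)=-8

((0, 0, 0, 2); (1, 1, 2, 0); (0, 3, 0, 0))


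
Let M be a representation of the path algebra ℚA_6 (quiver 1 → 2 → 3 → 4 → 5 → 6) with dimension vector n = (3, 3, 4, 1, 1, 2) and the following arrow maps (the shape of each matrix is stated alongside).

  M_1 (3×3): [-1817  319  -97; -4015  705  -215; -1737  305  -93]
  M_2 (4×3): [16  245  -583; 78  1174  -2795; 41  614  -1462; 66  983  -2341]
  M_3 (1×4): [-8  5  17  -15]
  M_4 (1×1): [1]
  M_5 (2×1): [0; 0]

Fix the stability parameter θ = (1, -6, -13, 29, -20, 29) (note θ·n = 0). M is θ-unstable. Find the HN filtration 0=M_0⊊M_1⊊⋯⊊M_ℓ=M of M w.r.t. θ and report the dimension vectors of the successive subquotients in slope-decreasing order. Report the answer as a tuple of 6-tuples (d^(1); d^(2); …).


Barcode: M ≅ I[1,1], I[1,3], I[1,5], I[2,3], I[3,3], I[6,6]^2. HN layers by μ_θ (6 steps, strictly decreasing):
  μ^(1)=29; μ^(2)=9/2; μ^(3)=1; μ^(4)=-6; μ^(5)=-19/2; μ^(6)=-13

((0, 0, 0, 0, 0, 2); (0, 0, 0, 1, 1, 0); (1, 0, 0, 0, 0, 0); (2, 2, 2, 0, 0, 0); (0, 1, 1, 0, 0, 0); (0, 0, 1, 0, 0, 0))


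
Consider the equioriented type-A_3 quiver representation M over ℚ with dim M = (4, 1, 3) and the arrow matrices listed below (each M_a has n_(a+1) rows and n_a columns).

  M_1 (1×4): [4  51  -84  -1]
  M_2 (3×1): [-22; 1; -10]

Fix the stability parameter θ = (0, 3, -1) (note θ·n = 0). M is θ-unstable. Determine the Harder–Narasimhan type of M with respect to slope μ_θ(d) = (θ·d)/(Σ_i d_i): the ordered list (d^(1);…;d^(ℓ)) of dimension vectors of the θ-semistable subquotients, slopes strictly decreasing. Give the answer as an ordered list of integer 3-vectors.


Via rank(M_{q-1}∘⋯∘M_p): M ≅ I[1,1]^3, I[1,3], I[3,3]^2.
μ_θ-semistable layers: μ^(1)=1; μ^(2)=0; μ^(3)=-1

((0, 1, 1); (4, 0, 0); (0, 0, 2))


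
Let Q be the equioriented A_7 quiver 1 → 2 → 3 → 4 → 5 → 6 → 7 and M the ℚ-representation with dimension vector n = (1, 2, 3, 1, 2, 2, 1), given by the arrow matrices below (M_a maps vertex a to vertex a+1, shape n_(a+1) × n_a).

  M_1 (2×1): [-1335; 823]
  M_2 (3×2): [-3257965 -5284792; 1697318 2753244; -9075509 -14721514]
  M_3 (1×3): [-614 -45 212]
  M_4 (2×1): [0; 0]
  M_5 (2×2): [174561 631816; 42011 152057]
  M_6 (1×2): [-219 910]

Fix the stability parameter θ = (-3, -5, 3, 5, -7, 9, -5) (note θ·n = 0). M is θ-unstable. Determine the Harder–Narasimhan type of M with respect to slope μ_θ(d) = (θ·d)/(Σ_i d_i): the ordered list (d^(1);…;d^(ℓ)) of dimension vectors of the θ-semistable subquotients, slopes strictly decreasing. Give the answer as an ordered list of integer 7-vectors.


Interval decomposition of M: I[1,3], I[2,4], I[3,3], I[5,6], I[5,7].
HN type (ℓ=7): μ^(1)=9; μ^(2)=5; μ^(3)=3; μ^(4)=2; μ^(5)=-4; μ^(6)=-5; μ^(7)=-7

((0, 0, 0, 0, 0, 1, 0); (0, 0, 0, 1, 0, 0, 0); (0, 0, 3, 0, 0, 0, 0); (0, 0, 0, 0, 0, 1, 1); (1, 1, 0, 0, 0, 0, 0); (0, 1, 0, 0, 0, 0, 0); (0, 0, 0, 0, 2, 0, 0))


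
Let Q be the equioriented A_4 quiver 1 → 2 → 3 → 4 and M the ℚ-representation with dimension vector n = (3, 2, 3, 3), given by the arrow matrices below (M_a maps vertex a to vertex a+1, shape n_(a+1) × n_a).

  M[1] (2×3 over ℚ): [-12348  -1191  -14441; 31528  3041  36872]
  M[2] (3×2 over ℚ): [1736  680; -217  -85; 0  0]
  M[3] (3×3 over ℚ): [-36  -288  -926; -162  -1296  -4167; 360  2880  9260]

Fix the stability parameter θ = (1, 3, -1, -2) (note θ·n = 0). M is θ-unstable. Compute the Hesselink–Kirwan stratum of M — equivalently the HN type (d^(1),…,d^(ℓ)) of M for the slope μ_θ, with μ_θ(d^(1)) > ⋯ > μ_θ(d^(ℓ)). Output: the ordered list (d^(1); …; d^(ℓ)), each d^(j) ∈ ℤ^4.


Barcode: M ≅ I[1,1], I[1,2], I[1,3], I[3,3], I[3,4], I[4,4]^2. HN layers by μ_θ (5 steps, strictly decreasing):
  μ^(1)=3; μ^(2)=1; μ^(3)=-1; μ^(4)=-3/2; μ^(5)=-2

((0, 1, 0, 0); (3, 1, 1, 0); (0, 0, 1, 0); (0, 0, 1, 1); (0, 0, 0, 2))


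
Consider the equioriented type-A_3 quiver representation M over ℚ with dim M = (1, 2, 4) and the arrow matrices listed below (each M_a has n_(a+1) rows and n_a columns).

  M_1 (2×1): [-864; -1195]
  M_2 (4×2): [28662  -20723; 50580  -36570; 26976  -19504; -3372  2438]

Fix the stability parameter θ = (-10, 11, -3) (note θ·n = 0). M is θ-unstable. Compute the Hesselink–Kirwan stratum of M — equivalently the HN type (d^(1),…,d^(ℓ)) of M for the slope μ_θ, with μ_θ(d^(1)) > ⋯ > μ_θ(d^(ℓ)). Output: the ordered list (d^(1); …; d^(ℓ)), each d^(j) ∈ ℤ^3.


Via rank(M_{q-1}∘⋯∘M_p): M ≅ I[1,3], I[2,2], I[3,3]^3.
μ_θ-semistable layers: μ^(1)=11; μ^(2)=4; μ^(3)=-3; μ^(4)=-10

((0, 1, 0); (0, 1, 1); (0, 0, 3); (1, 0, 0))


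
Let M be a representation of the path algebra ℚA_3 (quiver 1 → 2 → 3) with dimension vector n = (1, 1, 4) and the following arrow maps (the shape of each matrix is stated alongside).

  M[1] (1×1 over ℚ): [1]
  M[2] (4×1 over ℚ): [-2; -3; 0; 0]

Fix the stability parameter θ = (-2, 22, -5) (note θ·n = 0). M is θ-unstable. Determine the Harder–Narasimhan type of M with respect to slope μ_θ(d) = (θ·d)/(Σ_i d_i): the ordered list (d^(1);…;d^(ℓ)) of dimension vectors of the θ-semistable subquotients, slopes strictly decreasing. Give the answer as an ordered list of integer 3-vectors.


Barcode: M ≅ I[1,3], I[3,3]^3. HN layers by μ_θ (3 steps, strictly decreasing):
  μ^(1)=17/2; μ^(2)=-2; μ^(3)=-5

((0, 1, 1); (1, 0, 0); (0, 0, 3))


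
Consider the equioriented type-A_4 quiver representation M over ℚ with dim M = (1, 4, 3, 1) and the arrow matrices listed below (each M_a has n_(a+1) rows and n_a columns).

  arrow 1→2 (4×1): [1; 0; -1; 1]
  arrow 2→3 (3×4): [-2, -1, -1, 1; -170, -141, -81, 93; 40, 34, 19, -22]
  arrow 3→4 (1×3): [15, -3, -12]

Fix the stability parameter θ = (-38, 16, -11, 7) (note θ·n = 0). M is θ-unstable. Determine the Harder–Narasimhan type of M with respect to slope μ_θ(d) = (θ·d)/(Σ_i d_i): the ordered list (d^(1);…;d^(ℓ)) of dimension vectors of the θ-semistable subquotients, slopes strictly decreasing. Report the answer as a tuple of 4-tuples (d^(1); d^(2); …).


Via rank(M_{q-1}∘⋯∘M_p): M ≅ I[1,3], I[2,2]^2, I[2,3], I[3,4].
μ_θ-semistable layers: μ^(1)=16; μ^(2)=7; μ^(3)=5/2; μ^(4)=-11; μ^(5)=-38

((0, 2, 0, 0); (0, 0, 0, 1); (0, 2, 2, 0); (0, 0, 1, 0); (1, 0, 0, 0))


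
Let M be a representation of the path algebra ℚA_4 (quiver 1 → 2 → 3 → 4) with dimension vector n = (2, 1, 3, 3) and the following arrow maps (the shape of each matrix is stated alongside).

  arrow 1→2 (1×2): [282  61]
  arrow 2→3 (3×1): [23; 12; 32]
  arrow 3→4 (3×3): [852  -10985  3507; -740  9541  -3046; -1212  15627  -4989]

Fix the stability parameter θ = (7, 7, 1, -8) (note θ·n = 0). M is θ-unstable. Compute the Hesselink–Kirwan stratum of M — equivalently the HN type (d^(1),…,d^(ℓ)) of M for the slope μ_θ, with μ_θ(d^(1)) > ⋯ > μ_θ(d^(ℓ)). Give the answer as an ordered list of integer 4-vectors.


Via rank(M_{q-1}∘⋯∘M_p): M ≅ I[1,1], I[1,3], I[3,4]^2, I[4,4].
μ_θ-semistable layers: μ^(1)=7; μ^(2)=5; μ^(3)=-7/2; μ^(4)=-8

((1, 0, 0, 0); (1, 1, 1, 0); (0, 0, 2, 2); (0, 0, 0, 1))


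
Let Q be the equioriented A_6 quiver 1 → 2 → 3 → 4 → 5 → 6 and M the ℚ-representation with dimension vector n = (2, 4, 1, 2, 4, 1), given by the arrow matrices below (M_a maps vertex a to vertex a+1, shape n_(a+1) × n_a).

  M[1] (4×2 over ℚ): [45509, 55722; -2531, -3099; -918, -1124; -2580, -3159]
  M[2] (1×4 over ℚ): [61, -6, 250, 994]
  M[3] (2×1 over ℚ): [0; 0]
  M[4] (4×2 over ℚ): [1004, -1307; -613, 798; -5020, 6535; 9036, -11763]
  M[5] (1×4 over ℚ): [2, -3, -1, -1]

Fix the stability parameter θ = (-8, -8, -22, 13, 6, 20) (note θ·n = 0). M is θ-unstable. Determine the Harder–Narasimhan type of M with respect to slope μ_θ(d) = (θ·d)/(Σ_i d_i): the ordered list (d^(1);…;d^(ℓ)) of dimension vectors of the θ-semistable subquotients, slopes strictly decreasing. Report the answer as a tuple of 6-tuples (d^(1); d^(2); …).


Barcode: M ≅ I[1,2], I[1,3], I[2,2]^2, I[4,5], I[4,6], I[5,5]^2. HN layers by μ_θ (5 steps, strictly decreasing):
  μ^(1)=20; μ^(2)=19/2; μ^(3)=6; μ^(4)=-8; μ^(5)=-38/3

((0, 0, 0, 0, 0, 1); (0, 0, 0, 2, 2, 0); (0, 0, 0, 0, 2, 0); (1, 3, 0, 0, 0, 0); (1, 1, 1, 0, 0, 0))


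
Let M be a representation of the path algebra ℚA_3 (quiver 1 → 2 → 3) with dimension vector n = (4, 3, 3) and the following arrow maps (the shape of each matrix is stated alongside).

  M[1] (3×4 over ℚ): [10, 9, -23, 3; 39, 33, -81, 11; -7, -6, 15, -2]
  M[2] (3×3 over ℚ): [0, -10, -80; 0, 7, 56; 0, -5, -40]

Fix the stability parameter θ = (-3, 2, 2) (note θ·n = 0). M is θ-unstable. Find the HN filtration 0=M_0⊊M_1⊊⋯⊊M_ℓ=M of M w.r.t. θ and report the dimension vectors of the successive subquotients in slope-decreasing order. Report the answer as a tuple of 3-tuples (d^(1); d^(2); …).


Interval decomposition of M: I[1,1], I[1,2]^2, I[1,3], I[3,3]^2.
HN type (ℓ=2): μ^(1)=2; μ^(2)=-3

((0, 3, 3); (4, 0, 0))


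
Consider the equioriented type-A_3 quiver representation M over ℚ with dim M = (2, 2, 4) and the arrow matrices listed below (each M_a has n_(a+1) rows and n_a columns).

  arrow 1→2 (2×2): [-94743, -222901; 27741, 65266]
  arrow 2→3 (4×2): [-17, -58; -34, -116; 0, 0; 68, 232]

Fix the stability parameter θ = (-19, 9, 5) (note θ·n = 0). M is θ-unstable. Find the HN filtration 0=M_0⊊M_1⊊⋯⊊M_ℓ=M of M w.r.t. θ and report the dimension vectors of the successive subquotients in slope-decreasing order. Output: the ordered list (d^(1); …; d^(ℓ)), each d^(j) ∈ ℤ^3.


Via rank(M_{q-1}∘⋯∘M_p): M ≅ I[1,2], I[1,3], I[3,3]^3.
μ_θ-semistable layers: μ^(1)=9; μ^(2)=7; μ^(3)=5; μ^(4)=-19

((0, 1, 0); (0, 1, 1); (0, 0, 3); (2, 0, 0))


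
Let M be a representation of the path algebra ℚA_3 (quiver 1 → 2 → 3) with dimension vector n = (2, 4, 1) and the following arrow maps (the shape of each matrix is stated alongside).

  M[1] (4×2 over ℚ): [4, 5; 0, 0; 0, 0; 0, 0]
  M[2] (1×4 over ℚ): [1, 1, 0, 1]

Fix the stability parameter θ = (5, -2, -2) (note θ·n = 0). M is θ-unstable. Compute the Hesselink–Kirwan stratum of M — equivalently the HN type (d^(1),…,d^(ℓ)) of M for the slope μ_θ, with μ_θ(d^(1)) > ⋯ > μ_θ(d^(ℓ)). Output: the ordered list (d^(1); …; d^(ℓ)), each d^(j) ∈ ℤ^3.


Via rank(M_{q-1}∘⋯∘M_p): M ≅ I[1,1], I[1,3], I[2,2]^3.
μ_θ-semistable layers: μ^(1)=5; μ^(2)=1/3; μ^(3)=-2

((1, 0, 0); (1, 1, 1); (0, 3, 0))


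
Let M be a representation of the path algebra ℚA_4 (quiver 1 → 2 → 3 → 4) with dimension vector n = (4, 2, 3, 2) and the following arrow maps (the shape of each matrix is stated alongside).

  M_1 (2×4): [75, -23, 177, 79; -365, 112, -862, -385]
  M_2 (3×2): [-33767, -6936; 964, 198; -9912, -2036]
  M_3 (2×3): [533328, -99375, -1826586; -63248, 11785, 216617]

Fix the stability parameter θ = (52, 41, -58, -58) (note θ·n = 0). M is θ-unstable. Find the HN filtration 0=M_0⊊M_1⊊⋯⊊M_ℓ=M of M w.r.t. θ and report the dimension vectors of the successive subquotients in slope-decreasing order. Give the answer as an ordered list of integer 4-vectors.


Via rank(M_{q-1}∘⋯∘M_p): M ≅ I[1,1]^2, I[1,3], I[1,4], I[3,4].
μ_θ-semistable layers: μ^(1)=52; μ^(2)=35/3; μ^(3)=-23/4; μ^(4)=-58

((2, 0, 0, 0); (1, 1, 1, 0); (1, 1, 1, 1); (0, 0, 1, 1))


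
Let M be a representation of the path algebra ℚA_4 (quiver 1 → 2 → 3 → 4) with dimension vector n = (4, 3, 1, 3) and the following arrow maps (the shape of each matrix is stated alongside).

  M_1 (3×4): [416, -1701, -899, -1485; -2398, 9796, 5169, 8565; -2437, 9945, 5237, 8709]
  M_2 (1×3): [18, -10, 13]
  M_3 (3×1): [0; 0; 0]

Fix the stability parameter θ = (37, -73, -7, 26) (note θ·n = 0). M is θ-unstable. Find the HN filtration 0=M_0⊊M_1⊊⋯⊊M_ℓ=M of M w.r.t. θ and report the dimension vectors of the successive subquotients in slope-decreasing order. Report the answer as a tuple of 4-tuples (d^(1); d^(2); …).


Via rank(M_{q-1}∘⋯∘M_p): M ≅ I[1,1], I[1,2]^2, I[1,3], I[4,4]^3.
μ_θ-semistable layers: μ^(1)=37; μ^(2)=26; μ^(3)=-7; μ^(4)=-18

((1, 0, 0, 0); (0, 0, 0, 3); (0, 0, 1, 0); (3, 3, 0, 0))


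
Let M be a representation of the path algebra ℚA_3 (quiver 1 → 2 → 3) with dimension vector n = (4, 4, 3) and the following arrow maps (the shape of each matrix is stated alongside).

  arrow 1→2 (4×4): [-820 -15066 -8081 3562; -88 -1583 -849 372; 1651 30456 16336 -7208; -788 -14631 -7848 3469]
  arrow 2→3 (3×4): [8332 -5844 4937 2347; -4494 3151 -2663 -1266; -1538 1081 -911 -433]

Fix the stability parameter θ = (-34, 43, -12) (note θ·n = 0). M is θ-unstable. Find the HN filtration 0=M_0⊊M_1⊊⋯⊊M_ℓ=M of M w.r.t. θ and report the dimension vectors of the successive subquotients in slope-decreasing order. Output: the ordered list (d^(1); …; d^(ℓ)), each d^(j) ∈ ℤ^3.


Via rank(M_{q-1}∘⋯∘M_p): M ≅ I[1,2], I[1,3]^3.
μ_θ-semistable layers: μ^(1)=43; μ^(2)=31/2; μ^(3)=-34

((0, 1, 0); (0, 3, 3); (4, 0, 0))


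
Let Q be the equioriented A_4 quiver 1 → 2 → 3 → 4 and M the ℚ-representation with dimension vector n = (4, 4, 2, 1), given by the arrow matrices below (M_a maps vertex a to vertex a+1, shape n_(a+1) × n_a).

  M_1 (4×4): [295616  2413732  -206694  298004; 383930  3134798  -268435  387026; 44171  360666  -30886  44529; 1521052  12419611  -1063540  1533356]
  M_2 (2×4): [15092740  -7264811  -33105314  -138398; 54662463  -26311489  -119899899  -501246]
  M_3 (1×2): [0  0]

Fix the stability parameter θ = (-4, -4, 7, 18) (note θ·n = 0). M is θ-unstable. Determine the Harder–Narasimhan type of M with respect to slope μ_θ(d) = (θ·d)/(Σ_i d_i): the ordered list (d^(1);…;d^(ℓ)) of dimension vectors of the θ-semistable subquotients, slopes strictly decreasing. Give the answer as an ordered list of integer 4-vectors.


Interval decomposition of M: I[1,2]^2, I[1,3]^2, I[4,4].
HN type (ℓ=3): μ^(1)=18; μ^(2)=7; μ^(3)=-4

((0, 0, 0, 1); (0, 0, 2, 0); (4, 4, 0, 0))


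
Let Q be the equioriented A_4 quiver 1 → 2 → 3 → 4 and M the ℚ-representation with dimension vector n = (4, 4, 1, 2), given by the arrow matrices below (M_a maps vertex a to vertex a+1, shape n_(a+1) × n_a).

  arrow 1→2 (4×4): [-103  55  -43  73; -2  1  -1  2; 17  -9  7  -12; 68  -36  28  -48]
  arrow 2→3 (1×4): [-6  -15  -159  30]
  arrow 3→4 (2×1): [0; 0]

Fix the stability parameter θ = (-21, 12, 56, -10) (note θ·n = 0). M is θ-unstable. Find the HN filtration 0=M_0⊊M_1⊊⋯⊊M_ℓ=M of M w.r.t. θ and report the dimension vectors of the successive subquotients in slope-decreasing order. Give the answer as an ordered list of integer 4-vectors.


Via rank(M_{q-1}∘⋯∘M_p): M ≅ I[1,1], I[1,2]^2, I[1,3], I[2,2], I[4,4]^2.
μ_θ-semistable layers: μ^(1)=56; μ^(2)=12; μ^(3)=-10; μ^(4)=-21

((0, 0, 1, 0); (0, 4, 0, 0); (0, 0, 0, 2); (4, 0, 0, 0))


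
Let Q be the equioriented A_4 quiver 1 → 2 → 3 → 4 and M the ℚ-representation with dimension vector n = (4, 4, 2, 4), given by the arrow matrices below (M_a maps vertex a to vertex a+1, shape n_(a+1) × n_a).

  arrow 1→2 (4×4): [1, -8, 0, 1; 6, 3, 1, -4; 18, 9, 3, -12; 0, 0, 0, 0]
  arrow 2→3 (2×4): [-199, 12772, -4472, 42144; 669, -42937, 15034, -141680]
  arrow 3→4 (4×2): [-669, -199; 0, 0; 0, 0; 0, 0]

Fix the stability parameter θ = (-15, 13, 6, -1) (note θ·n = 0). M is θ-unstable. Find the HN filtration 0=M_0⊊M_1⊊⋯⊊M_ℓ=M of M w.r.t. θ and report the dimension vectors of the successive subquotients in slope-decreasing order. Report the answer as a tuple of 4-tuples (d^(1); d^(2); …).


Barcode: M ≅ I[1,1]^2, I[1,3], I[1,4], I[2,2]^2, I[4,4]^3. HN layers by μ_θ (5 steps, strictly decreasing):
  μ^(1)=13; μ^(2)=19/2; μ^(3)=6; μ^(4)=-1; μ^(5)=-15

((0, 2, 0, 0); (0, 1, 1, 0); (0, 1, 1, 1); (0, 0, 0, 3); (4, 0, 0, 0))


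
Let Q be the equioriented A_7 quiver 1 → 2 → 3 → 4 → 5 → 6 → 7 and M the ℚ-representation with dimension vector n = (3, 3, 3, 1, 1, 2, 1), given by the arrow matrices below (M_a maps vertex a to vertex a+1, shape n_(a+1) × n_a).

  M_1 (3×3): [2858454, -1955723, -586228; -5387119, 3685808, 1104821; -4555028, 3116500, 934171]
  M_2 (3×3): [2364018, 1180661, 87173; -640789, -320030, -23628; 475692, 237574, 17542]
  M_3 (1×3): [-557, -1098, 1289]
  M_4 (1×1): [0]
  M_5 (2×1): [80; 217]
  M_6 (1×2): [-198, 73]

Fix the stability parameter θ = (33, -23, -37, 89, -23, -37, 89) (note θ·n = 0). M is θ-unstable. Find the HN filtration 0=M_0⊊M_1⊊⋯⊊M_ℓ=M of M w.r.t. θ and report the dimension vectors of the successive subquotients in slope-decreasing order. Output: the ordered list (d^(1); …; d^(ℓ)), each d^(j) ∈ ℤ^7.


Via rank(M_{q-1}∘⋯∘M_p): M ≅ I[1,2], I[1,3], I[1,4], I[3,3], I[5,7], I[6,6].
μ_θ-semistable layers: μ^(1)=89; μ^(2)=5; μ^(3)=-9; μ^(4)=-30; μ^(5)=-37

((0, 0, 0, 1, 0, 0, 1); (1, 1, 0, 0, 0, 0, 0); (2, 2, 2, 0, 0, 0, 0); (0, 0, 0, 0, 1, 1, 0); (0, 0, 1, 0, 0, 1, 0))


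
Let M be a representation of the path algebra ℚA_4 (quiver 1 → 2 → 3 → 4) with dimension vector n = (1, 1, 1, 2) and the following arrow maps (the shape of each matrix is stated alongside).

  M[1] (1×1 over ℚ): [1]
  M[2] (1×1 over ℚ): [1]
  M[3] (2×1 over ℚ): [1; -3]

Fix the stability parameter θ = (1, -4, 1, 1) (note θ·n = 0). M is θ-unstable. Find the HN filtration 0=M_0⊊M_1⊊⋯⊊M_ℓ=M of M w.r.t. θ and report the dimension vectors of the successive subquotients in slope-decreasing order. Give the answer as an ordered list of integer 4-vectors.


Via rank(M_{q-1}∘⋯∘M_p): M ≅ I[1,4], I[4,4].
μ_θ-semistable layers: μ^(1)=1; μ^(2)=-3/2

((0, 0, 1, 2); (1, 1, 0, 0))


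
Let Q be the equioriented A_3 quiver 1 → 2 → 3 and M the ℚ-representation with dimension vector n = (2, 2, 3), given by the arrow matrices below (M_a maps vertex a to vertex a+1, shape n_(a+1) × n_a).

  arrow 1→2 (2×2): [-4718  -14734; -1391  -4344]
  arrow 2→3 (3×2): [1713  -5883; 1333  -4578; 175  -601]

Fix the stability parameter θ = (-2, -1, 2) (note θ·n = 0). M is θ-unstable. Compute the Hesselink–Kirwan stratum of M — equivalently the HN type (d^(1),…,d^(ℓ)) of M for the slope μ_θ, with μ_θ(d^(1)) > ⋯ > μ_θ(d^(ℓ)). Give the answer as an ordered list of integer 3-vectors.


Interval decomposition of M: I[1,3]^2, I[3,3].
HN type (ℓ=3): μ^(1)=2; μ^(2)=-1; μ^(3)=-2

((0, 0, 3); (0, 2, 0); (2, 0, 0))


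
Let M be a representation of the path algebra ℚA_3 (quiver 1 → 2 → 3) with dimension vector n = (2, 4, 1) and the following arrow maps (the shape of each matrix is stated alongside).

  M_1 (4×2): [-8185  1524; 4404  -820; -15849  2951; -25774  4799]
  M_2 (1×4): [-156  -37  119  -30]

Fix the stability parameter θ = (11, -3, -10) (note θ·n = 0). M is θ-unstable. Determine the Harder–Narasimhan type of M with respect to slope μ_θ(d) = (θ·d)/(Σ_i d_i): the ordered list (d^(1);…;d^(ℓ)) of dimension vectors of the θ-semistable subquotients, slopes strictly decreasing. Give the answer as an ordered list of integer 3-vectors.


Barcode: M ≅ I[1,2], I[1,3], I[2,2]^2. HN layers by μ_θ (3 steps, strictly decreasing):
  μ^(1)=4; μ^(2)=-2/3; μ^(3)=-3

((1, 1, 0); (1, 1, 1); (0, 2, 0))


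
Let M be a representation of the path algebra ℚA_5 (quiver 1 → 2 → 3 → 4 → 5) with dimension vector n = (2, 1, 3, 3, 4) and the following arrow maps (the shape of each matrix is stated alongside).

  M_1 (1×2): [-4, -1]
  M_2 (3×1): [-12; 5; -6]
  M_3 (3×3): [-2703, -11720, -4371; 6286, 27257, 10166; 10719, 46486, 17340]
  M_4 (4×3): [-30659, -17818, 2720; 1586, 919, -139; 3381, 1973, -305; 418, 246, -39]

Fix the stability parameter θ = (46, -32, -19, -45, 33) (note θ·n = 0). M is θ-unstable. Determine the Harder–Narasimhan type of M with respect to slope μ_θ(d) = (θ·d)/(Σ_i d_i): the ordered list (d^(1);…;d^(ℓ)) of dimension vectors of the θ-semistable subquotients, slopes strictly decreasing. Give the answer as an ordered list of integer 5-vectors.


Barcode: M ≅ I[1,1], I[1,5], I[3,5]^2, I[5,5]. HN layers by μ_θ (4 steps, strictly decreasing):
  μ^(1)=46; μ^(2)=33; μ^(3)=-25/2; μ^(4)=-32

((1, 0, 0, 0, 0); (0, 0, 0, 0, 4); (1, 1, 1, 1, 0); (0, 0, 2, 2, 0))


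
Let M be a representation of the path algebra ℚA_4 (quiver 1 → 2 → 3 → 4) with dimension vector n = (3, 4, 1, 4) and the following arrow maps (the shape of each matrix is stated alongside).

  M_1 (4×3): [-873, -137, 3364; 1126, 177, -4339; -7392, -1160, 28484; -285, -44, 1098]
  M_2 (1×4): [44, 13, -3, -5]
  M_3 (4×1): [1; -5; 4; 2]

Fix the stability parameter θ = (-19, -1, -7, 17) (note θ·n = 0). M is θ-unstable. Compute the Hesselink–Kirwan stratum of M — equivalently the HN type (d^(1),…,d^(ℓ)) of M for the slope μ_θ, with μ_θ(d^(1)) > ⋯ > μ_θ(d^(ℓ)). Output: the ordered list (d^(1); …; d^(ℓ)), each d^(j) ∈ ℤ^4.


Via rank(M_{q-1}∘⋯∘M_p): M ≅ I[1,2]^2, I[1,4], I[2,2], I[4,4]^3.
μ_θ-semistable layers: μ^(1)=17; μ^(2)=-1; μ^(3)=-4; μ^(4)=-19

((0, 0, 0, 4); (0, 3, 0, 0); (0, 1, 1, 0); (3, 0, 0, 0))


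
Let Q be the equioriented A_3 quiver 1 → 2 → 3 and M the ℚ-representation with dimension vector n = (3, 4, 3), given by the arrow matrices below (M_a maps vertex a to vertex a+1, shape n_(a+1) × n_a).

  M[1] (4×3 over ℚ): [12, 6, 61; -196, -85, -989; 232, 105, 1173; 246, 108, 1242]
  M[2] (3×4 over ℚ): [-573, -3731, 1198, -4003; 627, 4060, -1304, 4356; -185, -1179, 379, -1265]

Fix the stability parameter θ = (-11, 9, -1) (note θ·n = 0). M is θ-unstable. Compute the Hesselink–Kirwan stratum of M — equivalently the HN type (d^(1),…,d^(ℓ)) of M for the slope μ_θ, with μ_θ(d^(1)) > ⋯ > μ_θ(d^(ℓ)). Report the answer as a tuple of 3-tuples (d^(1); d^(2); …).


Interval decomposition of M: I[1,3]^3, I[2,2].
HN type (ℓ=3): μ^(1)=9; μ^(2)=4; μ^(3)=-11

((0, 1, 0); (0, 3, 3); (3, 0, 0))


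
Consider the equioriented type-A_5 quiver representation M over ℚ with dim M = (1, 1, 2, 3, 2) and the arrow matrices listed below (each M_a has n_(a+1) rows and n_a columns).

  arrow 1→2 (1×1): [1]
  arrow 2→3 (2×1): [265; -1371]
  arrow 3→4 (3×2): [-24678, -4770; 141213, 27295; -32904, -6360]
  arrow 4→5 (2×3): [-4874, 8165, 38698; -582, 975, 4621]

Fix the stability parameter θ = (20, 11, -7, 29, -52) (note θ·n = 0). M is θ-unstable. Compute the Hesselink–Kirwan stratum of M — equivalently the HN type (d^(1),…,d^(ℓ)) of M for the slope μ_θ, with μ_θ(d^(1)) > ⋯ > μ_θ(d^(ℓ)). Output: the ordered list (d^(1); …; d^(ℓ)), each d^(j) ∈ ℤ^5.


Interval decomposition of M: I[1,3], I[3,5], I[4,4], I[4,5].
HN type (ℓ=4): μ^(1)=29; μ^(2)=8; μ^(3)=-10; μ^(4)=-23/2

((0, 0, 0, 1, 0); (1, 1, 1, 0, 0); (0, 0, 1, 1, 1); (0, 0, 0, 1, 1))


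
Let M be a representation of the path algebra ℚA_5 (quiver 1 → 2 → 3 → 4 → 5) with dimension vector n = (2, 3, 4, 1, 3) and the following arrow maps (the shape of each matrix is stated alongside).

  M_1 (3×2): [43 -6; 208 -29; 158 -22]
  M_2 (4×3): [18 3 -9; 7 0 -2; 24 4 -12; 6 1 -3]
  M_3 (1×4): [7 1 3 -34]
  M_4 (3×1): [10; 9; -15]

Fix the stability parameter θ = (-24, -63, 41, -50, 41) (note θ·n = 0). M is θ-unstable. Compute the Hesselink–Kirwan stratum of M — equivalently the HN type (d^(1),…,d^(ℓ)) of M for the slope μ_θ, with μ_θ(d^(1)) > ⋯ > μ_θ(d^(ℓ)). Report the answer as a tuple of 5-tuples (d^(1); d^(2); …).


Via rank(M_{q-1}∘⋯∘M_p): M ≅ I[1,3], I[1,5], I[2,2], I[3,3]^2, I[5,5]^2.
μ_θ-semistable layers: μ^(1)=41; μ^(2)=-9/2; μ^(3)=-87/2; μ^(4)=-63

((0, 0, 3, 0, 3); (0, 0, 1, 1, 0); (2, 2, 0, 0, 0); (0, 1, 0, 0, 0))


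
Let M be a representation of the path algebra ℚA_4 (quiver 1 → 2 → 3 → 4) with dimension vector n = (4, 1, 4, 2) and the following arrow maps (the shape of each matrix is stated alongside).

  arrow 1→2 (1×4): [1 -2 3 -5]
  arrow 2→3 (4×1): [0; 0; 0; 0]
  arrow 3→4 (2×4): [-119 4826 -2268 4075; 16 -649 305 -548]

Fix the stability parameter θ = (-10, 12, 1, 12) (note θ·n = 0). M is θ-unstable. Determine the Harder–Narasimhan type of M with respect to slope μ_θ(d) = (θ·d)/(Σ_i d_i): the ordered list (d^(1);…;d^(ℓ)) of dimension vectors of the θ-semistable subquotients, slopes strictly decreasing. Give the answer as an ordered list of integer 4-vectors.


Interval decomposition of M: I[1,1]^3, I[1,2], I[3,3]^2, I[3,4]^2.
HN type (ℓ=3): μ^(1)=12; μ^(2)=1; μ^(3)=-10

((0, 1, 0, 2); (0, 0, 4, 0); (4, 0, 0, 0))


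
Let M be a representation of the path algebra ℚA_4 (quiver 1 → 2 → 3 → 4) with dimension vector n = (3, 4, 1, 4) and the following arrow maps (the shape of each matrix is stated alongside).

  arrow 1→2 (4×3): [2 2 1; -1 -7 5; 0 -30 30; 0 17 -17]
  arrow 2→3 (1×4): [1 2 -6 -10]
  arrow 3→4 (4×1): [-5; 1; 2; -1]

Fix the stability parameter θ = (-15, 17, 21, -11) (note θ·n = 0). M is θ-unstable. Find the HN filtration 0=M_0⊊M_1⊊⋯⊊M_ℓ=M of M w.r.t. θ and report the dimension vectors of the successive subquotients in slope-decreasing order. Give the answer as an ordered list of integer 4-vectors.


Barcode: M ≅ I[1,2]^2, I[1,4], I[2,2], I[4,4]^3. HN layers by μ_θ (4 steps, strictly decreasing):
  μ^(1)=17; μ^(2)=9; μ^(3)=-11; μ^(4)=-15

((0, 3, 0, 0); (0, 1, 1, 1); (0, 0, 0, 3); (3, 0, 0, 0))


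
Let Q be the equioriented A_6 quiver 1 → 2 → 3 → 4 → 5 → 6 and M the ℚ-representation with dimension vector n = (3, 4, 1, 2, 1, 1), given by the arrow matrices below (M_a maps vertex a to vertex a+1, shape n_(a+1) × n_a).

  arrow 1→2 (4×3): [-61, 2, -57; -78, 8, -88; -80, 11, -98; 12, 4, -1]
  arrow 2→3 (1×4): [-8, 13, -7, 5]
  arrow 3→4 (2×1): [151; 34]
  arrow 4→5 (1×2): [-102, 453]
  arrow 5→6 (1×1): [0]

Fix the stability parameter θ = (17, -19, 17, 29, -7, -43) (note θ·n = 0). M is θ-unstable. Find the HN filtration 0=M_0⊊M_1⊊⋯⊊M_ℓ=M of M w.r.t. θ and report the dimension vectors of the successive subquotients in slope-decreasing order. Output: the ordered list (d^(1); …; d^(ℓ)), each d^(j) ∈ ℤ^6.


Barcode: M ≅ I[1,2]^2, I[1,4], I[2,2], I[4,5], I[6,6]. HN layers by μ_θ (6 steps, strictly decreasing):
  μ^(1)=29; μ^(2)=17; μ^(3)=11; μ^(4)=-1; μ^(5)=-19; μ^(6)=-43

((0, 0, 0, 1, 0, 0); (0, 0, 1, 0, 0, 0); (0, 0, 0, 1, 1, 0); (3, 3, 0, 0, 0, 0); (0, 1, 0, 0, 0, 0); (0, 0, 0, 0, 0, 1))


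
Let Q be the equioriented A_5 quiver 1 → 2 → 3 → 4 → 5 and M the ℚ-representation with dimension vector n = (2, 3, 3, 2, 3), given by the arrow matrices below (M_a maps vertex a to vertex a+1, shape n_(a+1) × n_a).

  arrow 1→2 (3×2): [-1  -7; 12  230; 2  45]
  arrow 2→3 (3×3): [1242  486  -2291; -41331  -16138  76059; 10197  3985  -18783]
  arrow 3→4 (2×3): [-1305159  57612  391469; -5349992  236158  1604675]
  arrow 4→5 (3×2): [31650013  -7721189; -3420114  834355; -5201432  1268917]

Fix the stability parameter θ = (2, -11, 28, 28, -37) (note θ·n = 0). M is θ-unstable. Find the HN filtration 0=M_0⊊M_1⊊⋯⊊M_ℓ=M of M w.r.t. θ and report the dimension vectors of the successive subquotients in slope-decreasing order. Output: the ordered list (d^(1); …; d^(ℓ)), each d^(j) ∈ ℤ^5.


Via rank(M_{q-1}∘⋯∘M_p): M ≅ I[1,5]^2, I[2,3], I[5,5].
μ_θ-semistable layers: μ^(1)=28; μ^(2)=19/3; μ^(3)=-9/2; μ^(4)=-11; μ^(5)=-37

((0, 0, 1, 0, 0); (0, 0, 2, 2, 2); (2, 2, 0, 0, 0); (0, 1, 0, 0, 0); (0, 0, 0, 0, 1))


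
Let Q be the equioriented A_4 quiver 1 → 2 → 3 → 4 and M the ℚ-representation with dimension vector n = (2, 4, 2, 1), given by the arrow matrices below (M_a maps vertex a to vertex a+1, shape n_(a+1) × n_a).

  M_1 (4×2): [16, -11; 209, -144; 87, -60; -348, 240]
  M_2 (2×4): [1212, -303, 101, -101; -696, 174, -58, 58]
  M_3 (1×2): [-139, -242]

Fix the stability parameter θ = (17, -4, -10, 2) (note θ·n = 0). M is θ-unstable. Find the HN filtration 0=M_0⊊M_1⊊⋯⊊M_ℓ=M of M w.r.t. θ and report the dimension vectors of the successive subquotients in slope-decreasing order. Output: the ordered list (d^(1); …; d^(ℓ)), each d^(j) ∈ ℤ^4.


Via rank(M_{q-1}∘⋯∘M_p): M ≅ I[1,2]^2, I[2,2], I[2,4], I[3,3].
μ_θ-semistable layers: μ^(1)=13/2; μ^(2)=2; μ^(3)=-4; μ^(4)=-7; μ^(5)=-10

((2, 2, 0, 0); (0, 0, 0, 1); (0, 1, 0, 0); (0, 1, 1, 0); (0, 0, 1, 0))


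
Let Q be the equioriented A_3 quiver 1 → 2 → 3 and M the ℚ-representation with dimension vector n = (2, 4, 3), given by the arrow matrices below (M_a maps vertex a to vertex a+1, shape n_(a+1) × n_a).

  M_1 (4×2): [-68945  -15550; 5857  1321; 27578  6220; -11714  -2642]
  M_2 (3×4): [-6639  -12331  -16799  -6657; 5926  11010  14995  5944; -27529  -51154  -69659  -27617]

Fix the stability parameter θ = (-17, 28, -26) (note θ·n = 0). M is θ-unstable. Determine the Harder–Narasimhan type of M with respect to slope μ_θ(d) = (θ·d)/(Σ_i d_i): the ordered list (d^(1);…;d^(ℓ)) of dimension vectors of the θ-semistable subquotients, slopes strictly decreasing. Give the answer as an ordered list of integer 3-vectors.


Interval decomposition of M: I[1,3]^2, I[2,2], I[2,3].
HN type (ℓ=3): μ^(1)=28; μ^(2)=1; μ^(3)=-17

((0, 1, 0); (0, 3, 3); (2, 0, 0))


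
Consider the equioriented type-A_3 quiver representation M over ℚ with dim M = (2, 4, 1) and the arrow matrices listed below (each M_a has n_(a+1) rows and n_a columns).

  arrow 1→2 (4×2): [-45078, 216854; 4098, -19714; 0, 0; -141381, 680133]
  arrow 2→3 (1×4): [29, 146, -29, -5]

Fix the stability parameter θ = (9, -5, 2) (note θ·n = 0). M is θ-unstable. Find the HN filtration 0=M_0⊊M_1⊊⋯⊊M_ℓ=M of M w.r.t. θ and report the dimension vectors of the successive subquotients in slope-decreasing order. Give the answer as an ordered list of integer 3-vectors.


Barcode: M ≅ I[1,1], I[1,3], I[2,2]^3. HN layers by μ_θ (3 steps, strictly decreasing):
  μ^(1)=9; μ^(2)=2; μ^(3)=-5

((1, 0, 0); (1, 1, 1); (0, 3, 0))


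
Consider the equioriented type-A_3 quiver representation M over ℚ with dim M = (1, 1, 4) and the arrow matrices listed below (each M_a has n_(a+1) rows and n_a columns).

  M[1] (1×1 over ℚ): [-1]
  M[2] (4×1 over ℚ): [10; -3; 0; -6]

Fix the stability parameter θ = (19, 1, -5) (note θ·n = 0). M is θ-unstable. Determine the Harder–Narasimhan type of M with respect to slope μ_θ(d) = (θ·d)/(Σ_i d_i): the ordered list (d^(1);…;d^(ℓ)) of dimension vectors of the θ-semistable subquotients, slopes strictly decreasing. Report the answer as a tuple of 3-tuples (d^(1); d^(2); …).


Barcode: M ≅ I[1,3], I[3,3]^3. HN layers by μ_θ (2 steps, strictly decreasing):
  μ^(1)=5; μ^(2)=-5

((1, 1, 1); (0, 0, 3))


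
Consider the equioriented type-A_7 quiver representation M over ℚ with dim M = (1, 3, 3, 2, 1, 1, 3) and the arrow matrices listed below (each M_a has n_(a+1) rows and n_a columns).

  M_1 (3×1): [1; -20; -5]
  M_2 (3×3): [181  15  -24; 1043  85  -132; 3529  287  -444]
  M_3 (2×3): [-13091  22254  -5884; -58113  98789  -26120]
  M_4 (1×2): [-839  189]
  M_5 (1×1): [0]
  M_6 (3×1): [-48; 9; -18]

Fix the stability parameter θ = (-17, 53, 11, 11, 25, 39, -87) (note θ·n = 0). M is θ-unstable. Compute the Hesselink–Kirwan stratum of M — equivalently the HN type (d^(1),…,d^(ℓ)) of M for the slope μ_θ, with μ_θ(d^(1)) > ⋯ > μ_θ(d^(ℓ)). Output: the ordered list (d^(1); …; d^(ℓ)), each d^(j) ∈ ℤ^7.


Via rank(M_{q-1}∘⋯∘M_p): M ≅ I[1,5], I[2,2], I[2,4], I[3,3], I[6,7], I[7,7]^2.
μ_θ-semistable layers: μ^(1)=53; μ^(2)=25; μ^(3)=11; μ^(4)=-17; μ^(5)=-24; μ^(6)=-87

((0, 1, 0, 0, 0, 0, 0); (0, 2, 2, 2, 1, 0, 0); (0, 0, 1, 0, 0, 0, 0); (1, 0, 0, 0, 0, 0, 0); (0, 0, 0, 0, 0, 1, 1); (0, 0, 0, 0, 0, 0, 2))


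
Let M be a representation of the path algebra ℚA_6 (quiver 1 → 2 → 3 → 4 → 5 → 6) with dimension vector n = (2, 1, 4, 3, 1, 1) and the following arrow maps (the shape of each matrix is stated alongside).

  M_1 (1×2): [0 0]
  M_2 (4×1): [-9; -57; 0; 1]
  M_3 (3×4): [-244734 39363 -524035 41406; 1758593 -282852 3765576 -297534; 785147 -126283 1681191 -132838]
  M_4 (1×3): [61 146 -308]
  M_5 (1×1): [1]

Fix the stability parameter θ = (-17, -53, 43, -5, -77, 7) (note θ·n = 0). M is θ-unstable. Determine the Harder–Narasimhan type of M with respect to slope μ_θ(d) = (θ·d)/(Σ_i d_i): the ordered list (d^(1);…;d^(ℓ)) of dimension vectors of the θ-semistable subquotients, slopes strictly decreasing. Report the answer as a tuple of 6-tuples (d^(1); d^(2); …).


Interval decomposition of M: I[1,1]^2, I[2,6], I[3,3], I[3,4]^2.
HN type (ℓ=6): μ^(1)=43; μ^(2)=19; μ^(3)=7; μ^(4)=-13; μ^(5)=-17; μ^(6)=-53

((0, 0, 1, 0, 0, 0); (0, 0, 2, 2, 0, 0); (0, 0, 0, 0, 0, 1); (0, 0, 1, 1, 1, 0); (2, 0, 0, 0, 0, 0); (0, 1, 0, 0, 0, 0))


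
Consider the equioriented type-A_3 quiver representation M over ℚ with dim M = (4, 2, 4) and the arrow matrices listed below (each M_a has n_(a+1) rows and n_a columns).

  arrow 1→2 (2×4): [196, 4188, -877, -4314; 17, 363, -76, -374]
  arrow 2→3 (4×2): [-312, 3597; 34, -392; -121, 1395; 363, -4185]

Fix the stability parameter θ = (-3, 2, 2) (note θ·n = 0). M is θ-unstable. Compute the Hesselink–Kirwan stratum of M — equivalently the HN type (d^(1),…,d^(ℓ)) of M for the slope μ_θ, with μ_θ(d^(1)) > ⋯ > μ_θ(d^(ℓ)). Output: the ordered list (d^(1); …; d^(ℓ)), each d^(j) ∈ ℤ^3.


Via rank(M_{q-1}∘⋯∘M_p): M ≅ I[1,1]^2, I[1,3]^2, I[3,3]^2.
μ_θ-semistable layers: μ^(1)=2; μ^(2)=-3

((0, 2, 4); (4, 0, 0))


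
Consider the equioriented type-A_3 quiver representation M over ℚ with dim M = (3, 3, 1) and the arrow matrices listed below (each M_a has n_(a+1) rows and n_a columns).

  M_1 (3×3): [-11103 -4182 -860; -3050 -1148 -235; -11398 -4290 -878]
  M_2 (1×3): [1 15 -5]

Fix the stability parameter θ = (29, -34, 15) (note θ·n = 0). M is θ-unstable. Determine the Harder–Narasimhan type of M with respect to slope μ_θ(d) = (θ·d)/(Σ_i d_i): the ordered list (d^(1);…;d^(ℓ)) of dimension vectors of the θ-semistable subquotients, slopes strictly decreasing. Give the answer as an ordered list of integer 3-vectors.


Via rank(M_{q-1}∘⋯∘M_p): M ≅ I[1,2]^2, I[1,3].
μ_θ-semistable layers: μ^(1)=15; μ^(2)=-5/2

((0, 0, 1); (3, 3, 0))


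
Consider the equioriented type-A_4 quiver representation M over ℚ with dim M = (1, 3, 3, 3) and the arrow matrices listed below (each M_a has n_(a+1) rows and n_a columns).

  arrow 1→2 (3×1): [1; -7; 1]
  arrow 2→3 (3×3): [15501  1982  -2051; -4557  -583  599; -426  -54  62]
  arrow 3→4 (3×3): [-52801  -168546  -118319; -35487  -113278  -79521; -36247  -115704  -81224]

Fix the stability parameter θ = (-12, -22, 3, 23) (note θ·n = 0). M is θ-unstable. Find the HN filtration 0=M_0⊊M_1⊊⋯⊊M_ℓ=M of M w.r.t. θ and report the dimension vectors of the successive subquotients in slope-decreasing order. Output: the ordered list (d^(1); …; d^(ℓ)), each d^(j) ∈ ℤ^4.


Via rank(M_{q-1}∘⋯∘M_p): M ≅ I[1,3], I[2,2], I[2,4], I[3,4], I[4,4].
μ_θ-semistable layers: μ^(1)=23; μ^(2)=3; μ^(3)=-17; μ^(4)=-22

((0, 0, 0, 3); (0, 0, 3, 0); (1, 1, 0, 0); (0, 2, 0, 0))


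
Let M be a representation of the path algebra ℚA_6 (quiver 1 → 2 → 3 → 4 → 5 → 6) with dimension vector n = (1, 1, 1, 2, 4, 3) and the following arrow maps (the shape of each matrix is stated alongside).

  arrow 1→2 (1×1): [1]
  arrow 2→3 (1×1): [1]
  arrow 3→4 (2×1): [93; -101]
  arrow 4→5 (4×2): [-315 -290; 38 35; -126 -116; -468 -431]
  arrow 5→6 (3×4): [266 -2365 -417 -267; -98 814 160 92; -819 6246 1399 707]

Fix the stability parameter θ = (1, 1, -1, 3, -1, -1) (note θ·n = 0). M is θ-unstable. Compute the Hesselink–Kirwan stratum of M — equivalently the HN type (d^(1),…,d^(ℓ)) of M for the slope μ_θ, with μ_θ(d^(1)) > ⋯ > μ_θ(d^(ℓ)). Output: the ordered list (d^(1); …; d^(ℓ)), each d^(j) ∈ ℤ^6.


Barcode: M ≅ I[1,5], I[4,6], I[5,5], I[5,6], I[6,6]. HN layers by μ_θ (3 steps, strictly decreasing):
  μ^(1)=1; μ^(2)=1/3; μ^(3)=-1

((0, 0, 0, 1, 1, 0); (1, 1, 1, 1, 1, 1); (0, 0, 0, 0, 2, 2))


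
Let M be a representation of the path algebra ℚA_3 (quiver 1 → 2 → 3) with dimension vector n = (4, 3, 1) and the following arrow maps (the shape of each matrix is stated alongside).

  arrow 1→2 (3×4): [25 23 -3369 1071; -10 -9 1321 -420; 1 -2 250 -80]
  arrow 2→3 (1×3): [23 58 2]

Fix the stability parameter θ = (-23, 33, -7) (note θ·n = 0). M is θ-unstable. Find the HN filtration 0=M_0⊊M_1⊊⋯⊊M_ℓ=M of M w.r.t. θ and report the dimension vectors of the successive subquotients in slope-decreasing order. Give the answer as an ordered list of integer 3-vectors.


Interval decomposition of M: I[1,1], I[1,2]^2, I[1,3].
HN type (ℓ=3): μ^(1)=33; μ^(2)=13; μ^(3)=-23

((0, 2, 0); (0, 1, 1); (4, 0, 0))


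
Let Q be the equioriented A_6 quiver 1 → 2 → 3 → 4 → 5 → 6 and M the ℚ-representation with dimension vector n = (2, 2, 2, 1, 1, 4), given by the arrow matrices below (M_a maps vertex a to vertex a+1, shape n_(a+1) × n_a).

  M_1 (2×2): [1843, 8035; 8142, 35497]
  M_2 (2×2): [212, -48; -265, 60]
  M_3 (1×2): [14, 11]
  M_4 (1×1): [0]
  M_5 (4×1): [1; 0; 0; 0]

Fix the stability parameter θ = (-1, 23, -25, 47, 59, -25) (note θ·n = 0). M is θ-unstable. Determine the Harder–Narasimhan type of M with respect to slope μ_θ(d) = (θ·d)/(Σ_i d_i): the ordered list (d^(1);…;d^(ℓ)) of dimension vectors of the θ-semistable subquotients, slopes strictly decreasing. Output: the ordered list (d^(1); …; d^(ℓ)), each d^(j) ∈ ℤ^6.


Via rank(M_{q-1}∘⋯∘M_p): M ≅ I[1,2], I[1,4], I[3,3], I[5,6], I[6,6]^3.
μ_θ-semistable layers: μ^(1)=47; μ^(2)=23; μ^(3)=17; μ^(4)=-1; μ^(5)=-25

((0, 0, 0, 1, 0, 0); (0, 1, 0, 0, 0, 0); (0, 0, 0, 0, 1, 1); (2, 1, 1, 0, 0, 0); (0, 0, 1, 0, 0, 3))
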